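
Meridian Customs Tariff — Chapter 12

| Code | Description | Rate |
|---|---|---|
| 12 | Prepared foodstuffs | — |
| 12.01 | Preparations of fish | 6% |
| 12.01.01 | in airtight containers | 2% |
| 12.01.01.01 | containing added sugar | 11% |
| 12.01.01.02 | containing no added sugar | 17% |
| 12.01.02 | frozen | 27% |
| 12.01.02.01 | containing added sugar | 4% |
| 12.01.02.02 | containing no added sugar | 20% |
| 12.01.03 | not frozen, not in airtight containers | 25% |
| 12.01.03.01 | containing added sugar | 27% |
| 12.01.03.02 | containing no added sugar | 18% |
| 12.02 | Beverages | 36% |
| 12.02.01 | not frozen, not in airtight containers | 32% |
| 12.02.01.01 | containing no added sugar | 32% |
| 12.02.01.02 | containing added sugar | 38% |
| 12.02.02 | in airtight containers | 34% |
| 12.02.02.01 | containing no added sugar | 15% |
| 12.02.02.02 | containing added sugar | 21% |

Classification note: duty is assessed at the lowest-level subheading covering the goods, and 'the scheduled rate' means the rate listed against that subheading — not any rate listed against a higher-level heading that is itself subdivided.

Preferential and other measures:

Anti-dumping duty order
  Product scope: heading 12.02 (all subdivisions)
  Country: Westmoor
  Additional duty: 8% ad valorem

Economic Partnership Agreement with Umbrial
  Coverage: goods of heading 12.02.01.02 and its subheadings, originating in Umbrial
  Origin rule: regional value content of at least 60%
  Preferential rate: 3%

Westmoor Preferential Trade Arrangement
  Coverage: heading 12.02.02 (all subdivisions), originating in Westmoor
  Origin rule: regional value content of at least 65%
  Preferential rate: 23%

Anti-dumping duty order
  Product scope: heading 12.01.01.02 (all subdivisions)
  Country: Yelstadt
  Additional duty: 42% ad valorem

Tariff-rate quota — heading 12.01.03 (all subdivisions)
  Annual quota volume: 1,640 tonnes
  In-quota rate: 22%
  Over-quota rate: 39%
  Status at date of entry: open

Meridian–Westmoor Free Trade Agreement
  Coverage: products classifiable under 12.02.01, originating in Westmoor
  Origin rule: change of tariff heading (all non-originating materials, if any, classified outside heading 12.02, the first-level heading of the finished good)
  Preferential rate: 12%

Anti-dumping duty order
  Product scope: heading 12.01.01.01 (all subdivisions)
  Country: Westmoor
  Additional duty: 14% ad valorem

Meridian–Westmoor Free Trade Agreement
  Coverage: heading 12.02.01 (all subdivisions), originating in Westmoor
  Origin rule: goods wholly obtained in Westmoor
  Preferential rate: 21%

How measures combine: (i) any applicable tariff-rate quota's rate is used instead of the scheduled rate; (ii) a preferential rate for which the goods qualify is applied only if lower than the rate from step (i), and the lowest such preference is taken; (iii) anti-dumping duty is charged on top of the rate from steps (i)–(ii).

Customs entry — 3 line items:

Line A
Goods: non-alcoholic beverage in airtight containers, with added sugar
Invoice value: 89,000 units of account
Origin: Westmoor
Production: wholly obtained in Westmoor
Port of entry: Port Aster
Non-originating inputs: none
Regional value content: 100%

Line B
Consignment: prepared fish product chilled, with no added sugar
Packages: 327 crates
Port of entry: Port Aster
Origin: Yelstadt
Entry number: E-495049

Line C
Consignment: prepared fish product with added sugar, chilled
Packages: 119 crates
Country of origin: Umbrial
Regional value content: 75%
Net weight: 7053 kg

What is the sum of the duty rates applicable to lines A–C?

Line A: non-alcoholic beverage → 12.02; in airtight containers → 12.02.02; with added sugar → 12.02.02.02. Scheduled 21%. Westmoor agreement on 12.02.02: RVC ≥ 65% → 23% available; Westmoor agreement on 12.02.01: 12.02.02.02 not covered; Westmoor agreement on 12.02.01: 12.02.02.02 not covered; preference 23% not lower than 21% → no reduction; anti-dumping (Westmoor, 12.02): +8%; total 21% + 8% = 29%. → 29%.
Line B: prepared fish product → 12.01; chilled → 12.01.03; with no added sugar → 12.01.03.02. Scheduled 18%. quota on 12.01.03 open → in-quota 22%. → 22%.
Line C: prepared fish product → 12.01; chilled → 12.01.03; with added sugar → 12.01.03.01. Scheduled 27%. quota on 12.01.03 open → in-quota 22%; Umbrial agreement on 12.02.01.02: 12.01.03.01 not covered. → 22%.
Sum: 29% + 22% + 22% = 73%.

73%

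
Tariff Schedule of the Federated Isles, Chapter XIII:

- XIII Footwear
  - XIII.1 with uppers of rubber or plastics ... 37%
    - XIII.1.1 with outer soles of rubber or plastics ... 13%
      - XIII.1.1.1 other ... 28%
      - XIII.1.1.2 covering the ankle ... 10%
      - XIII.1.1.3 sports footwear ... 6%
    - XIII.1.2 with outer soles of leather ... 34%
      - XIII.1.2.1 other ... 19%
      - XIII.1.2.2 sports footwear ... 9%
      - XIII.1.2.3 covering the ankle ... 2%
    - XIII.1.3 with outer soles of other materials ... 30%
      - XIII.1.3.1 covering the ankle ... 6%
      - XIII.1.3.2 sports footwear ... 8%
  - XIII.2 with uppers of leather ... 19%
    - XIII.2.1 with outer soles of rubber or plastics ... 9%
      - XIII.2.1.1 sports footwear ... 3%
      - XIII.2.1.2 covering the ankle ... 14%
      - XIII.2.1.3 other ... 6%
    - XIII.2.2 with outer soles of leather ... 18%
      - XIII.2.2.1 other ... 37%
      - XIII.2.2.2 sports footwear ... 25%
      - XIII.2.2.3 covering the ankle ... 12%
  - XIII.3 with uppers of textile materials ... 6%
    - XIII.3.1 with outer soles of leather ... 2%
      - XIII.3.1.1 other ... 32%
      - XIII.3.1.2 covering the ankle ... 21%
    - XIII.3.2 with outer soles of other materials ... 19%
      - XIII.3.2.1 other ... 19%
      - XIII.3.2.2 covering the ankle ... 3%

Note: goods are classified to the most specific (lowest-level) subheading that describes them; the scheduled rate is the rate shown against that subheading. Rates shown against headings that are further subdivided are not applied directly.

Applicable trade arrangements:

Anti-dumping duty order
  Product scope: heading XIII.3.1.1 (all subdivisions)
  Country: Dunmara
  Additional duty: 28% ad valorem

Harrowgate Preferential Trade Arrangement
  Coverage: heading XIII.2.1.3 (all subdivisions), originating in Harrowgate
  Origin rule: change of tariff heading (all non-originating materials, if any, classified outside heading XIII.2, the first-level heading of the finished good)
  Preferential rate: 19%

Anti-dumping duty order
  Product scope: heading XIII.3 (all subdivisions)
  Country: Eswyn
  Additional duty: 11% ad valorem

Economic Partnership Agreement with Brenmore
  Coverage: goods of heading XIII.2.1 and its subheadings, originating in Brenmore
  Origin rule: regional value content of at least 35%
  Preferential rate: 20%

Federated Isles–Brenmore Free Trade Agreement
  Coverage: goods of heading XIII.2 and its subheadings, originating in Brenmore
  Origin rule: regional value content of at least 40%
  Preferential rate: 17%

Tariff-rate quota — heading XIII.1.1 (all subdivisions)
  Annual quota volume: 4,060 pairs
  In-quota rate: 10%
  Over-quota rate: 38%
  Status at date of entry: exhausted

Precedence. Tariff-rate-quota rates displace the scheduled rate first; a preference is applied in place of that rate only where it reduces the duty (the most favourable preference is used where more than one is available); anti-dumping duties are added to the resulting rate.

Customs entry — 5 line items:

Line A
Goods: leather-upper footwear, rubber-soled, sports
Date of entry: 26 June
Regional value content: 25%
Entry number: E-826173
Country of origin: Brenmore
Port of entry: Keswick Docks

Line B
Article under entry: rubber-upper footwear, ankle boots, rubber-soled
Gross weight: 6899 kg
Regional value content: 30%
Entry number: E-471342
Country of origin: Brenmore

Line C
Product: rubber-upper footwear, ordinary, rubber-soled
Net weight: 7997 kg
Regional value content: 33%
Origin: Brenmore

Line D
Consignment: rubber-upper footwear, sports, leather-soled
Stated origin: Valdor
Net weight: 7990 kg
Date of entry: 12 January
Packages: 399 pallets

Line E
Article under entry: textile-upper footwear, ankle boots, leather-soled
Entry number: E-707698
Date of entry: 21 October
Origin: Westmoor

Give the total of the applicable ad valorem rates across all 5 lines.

109%

Line A: leather-upper → XIII.2; rubber-soled → XIII.2.1; sports → XIII.2.1.1. Scheduled 3%. Brenmore agreement on XIII.2.1: RVC < 35%; Brenmore agreement on XIII.2: RVC < 40%. → 3%.
Line B: rubber-upper → XIII.1; rubber-soled → XIII.1.1; ankle boots → XIII.1.1.2. Scheduled 10%. quota on XIII.1.1 exhausted → over-quota 38%; Brenmore agreement on XIII.2.1: XIII.1.1.2 not covered; Brenmore agreement on XIII.2: XIII.1.1.2 not covered. → 38%.
Line C: rubber-upper → XIII.1; rubber-soled → XIII.1.1; ordinary → XIII.1.1.1. Scheduled 28%. quota on XIII.1.1 exhausted → over-quota 38%; Brenmore agreement on XIII.2.1: XIII.1.1.1 not covered; Brenmore agreement on XIII.2: XIII.1.1.1 not covered. → 38%.
Line D: rubber-upper → XIII.1; leather-soled → XIII.1.2; sports → XIII.1.2.2. Scheduled 9%. No special measure applies. → 9%.
Line E: textile-upper → XIII.3; leather-soled → XIII.3.1; ankle boots → XIII.3.1.2. Scheduled 21%. No special measure applies. → 21%.
Sum: 3% + 38% + 38% + 9% + 21% = 109%.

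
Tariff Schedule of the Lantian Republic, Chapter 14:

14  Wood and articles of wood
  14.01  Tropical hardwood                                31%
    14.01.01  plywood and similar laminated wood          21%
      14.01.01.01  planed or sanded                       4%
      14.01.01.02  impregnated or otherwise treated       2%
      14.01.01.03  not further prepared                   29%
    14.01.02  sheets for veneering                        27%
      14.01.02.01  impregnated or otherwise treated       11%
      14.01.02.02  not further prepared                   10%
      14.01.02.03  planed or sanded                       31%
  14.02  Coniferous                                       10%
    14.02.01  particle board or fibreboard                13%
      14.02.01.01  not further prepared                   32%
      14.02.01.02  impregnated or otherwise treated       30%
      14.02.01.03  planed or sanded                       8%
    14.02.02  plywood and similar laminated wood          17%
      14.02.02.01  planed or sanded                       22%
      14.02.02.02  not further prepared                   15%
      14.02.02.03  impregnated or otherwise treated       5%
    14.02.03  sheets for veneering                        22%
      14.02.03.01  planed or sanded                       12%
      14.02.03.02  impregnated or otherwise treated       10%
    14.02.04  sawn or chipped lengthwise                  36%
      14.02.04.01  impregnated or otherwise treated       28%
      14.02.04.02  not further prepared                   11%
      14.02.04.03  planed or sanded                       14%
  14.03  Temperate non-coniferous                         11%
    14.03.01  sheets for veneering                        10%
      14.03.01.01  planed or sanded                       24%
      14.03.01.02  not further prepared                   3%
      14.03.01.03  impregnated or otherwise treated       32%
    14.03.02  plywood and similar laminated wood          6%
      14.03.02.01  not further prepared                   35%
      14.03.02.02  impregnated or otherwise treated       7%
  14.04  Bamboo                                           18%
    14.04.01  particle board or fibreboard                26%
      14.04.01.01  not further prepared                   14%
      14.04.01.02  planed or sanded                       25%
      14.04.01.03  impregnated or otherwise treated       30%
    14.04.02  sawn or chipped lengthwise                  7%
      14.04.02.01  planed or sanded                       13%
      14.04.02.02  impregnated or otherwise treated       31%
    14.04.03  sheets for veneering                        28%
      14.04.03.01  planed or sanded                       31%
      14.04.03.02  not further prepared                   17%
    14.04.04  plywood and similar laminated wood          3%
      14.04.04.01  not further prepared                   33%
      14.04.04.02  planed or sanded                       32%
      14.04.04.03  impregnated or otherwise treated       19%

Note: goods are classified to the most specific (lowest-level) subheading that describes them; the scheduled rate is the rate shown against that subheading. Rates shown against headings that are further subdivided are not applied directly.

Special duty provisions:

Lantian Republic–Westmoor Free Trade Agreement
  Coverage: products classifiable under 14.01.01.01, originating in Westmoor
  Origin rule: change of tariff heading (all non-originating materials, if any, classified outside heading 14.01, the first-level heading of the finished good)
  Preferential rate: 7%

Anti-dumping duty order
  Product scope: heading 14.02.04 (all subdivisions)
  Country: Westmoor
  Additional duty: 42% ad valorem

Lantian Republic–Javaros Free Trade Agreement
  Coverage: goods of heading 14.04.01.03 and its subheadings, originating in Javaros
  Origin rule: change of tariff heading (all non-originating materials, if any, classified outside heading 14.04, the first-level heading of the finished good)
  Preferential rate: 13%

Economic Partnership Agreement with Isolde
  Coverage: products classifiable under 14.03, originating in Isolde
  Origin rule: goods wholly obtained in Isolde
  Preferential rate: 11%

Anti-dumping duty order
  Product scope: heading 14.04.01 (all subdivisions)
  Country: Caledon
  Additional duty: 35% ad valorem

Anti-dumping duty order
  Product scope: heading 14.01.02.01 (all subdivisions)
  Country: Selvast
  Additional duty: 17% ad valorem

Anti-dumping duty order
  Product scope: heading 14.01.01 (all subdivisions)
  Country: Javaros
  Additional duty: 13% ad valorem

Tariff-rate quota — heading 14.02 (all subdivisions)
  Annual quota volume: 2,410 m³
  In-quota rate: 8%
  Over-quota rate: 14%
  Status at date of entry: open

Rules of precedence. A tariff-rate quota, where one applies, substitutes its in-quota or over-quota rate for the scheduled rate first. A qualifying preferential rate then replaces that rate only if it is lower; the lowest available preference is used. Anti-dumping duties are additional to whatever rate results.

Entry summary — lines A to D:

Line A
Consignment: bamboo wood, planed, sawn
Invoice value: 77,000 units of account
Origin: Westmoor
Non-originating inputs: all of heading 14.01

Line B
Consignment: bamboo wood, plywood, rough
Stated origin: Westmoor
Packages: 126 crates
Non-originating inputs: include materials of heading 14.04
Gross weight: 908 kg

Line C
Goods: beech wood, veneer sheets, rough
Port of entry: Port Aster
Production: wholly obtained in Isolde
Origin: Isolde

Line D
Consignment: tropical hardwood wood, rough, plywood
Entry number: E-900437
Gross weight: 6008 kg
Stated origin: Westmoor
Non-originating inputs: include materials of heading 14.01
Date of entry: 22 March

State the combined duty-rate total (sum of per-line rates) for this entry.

Line A: bamboo → 14.04; sawn → 14.04.02; planed → 14.04.02.01. Scheduled 13%. Westmoor agreement on 14.01.01.01: 14.04.02.01 not covered. → 13%.
Line B: bamboo → 14.04; plywood → 14.04.04; rough → 14.04.04.01. Scheduled 33%. Westmoor agreement on 14.01.01.01: 14.04.04.01 not covered. → 33%.
Line C: beech → 14.03; veneer sheets → 14.03.01; rough → 14.03.01.02. Scheduled 3%. Isolde agreement on 14.03: wholly obtained → 11% available; preference 11% not lower than 3% → no reduction. → 3%.
Line D: tropical hardwood → 14.01; plywood → 14.01.01; rough → 14.01.01.03. Scheduled 29%. Westmoor agreement on 14.01.01.01: 14.01.01.03 not covered. → 29%.
Sum: 13% + 33% + 3% + 29% = 78%.

78%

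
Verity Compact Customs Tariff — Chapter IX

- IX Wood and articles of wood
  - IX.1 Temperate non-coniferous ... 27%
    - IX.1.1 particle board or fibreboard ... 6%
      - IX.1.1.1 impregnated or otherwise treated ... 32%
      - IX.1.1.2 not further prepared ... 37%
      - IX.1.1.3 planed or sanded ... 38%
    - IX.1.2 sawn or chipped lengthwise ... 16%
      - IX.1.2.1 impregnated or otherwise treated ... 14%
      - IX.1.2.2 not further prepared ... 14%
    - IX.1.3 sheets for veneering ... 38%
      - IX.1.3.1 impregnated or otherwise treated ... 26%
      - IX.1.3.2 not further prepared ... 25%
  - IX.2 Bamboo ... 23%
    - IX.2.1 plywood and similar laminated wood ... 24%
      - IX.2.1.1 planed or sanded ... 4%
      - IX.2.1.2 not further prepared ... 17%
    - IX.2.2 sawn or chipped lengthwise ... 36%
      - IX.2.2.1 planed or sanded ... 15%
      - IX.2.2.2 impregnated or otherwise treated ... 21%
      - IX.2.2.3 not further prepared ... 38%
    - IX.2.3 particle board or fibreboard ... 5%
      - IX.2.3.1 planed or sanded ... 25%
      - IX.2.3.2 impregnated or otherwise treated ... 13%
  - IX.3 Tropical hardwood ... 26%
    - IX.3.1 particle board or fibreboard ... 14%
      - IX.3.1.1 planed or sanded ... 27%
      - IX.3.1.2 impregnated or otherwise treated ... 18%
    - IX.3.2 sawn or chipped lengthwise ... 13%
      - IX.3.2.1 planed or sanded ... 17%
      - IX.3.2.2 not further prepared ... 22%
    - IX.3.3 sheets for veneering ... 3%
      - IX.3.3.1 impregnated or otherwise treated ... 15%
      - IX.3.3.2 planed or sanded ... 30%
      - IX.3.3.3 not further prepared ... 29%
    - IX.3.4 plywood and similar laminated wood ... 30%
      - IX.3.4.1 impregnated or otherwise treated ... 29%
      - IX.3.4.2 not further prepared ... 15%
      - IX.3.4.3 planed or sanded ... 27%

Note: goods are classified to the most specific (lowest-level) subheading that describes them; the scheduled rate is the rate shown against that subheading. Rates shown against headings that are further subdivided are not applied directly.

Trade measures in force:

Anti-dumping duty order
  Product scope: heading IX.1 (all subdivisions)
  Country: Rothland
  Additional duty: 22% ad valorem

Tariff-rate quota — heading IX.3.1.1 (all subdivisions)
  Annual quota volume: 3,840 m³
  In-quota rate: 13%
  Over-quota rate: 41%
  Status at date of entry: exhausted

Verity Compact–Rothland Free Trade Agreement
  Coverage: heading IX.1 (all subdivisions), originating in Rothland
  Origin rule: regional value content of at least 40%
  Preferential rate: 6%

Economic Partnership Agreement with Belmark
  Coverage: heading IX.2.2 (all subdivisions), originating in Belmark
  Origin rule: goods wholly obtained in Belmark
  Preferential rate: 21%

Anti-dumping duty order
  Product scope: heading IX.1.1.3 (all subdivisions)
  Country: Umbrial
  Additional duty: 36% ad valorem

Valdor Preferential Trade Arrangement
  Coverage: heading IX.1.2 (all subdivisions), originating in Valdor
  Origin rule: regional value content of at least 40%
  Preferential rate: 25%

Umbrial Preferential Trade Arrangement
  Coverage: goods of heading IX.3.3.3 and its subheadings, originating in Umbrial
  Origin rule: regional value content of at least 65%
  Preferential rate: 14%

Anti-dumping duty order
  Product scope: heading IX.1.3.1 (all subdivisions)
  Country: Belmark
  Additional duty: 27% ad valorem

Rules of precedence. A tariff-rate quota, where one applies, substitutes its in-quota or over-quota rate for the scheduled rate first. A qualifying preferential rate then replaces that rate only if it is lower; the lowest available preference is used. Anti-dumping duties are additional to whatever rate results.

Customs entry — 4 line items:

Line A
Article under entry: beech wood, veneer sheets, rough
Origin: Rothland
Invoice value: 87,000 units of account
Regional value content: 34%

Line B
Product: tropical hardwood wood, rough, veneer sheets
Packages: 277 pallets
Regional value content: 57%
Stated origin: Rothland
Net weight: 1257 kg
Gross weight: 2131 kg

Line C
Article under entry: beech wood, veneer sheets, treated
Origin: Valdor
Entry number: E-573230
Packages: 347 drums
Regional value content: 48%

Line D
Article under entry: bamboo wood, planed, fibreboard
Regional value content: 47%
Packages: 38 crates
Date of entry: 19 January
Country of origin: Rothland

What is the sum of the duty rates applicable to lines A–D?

Line A: beech → IX.1; veneer sheets → IX.1.3; rough → IX.1.3.2. Scheduled 25%. Rothland agreement on IX.1: RVC < 40%; anti-dumping (Rothland, IX.1): +22%; total 25% + 22% = 47%. → 47%.
Line B: tropical hardwood → IX.3; veneer sheets → IX.3.3; rough → IX.3.3.3. Scheduled 29%. Rothland agreement on IX.1: IX.3.3.3 not covered. → 29%.
Line C: beech → IX.1; veneer sheets → IX.1.3; treated → IX.1.3.1. Scheduled 26%. Valdor agreement on IX.1.2: IX.1.3.1 not covered. → 26%.
Line D: bamboo → IX.2; fibreboard → IX.2.3; planed → IX.2.3.1. Scheduled 25%. Rothland agreement on IX.1: IX.2.3.1 not covered. → 25%.
Sum: 47% + 29% + 26% + 25% = 127%.

127%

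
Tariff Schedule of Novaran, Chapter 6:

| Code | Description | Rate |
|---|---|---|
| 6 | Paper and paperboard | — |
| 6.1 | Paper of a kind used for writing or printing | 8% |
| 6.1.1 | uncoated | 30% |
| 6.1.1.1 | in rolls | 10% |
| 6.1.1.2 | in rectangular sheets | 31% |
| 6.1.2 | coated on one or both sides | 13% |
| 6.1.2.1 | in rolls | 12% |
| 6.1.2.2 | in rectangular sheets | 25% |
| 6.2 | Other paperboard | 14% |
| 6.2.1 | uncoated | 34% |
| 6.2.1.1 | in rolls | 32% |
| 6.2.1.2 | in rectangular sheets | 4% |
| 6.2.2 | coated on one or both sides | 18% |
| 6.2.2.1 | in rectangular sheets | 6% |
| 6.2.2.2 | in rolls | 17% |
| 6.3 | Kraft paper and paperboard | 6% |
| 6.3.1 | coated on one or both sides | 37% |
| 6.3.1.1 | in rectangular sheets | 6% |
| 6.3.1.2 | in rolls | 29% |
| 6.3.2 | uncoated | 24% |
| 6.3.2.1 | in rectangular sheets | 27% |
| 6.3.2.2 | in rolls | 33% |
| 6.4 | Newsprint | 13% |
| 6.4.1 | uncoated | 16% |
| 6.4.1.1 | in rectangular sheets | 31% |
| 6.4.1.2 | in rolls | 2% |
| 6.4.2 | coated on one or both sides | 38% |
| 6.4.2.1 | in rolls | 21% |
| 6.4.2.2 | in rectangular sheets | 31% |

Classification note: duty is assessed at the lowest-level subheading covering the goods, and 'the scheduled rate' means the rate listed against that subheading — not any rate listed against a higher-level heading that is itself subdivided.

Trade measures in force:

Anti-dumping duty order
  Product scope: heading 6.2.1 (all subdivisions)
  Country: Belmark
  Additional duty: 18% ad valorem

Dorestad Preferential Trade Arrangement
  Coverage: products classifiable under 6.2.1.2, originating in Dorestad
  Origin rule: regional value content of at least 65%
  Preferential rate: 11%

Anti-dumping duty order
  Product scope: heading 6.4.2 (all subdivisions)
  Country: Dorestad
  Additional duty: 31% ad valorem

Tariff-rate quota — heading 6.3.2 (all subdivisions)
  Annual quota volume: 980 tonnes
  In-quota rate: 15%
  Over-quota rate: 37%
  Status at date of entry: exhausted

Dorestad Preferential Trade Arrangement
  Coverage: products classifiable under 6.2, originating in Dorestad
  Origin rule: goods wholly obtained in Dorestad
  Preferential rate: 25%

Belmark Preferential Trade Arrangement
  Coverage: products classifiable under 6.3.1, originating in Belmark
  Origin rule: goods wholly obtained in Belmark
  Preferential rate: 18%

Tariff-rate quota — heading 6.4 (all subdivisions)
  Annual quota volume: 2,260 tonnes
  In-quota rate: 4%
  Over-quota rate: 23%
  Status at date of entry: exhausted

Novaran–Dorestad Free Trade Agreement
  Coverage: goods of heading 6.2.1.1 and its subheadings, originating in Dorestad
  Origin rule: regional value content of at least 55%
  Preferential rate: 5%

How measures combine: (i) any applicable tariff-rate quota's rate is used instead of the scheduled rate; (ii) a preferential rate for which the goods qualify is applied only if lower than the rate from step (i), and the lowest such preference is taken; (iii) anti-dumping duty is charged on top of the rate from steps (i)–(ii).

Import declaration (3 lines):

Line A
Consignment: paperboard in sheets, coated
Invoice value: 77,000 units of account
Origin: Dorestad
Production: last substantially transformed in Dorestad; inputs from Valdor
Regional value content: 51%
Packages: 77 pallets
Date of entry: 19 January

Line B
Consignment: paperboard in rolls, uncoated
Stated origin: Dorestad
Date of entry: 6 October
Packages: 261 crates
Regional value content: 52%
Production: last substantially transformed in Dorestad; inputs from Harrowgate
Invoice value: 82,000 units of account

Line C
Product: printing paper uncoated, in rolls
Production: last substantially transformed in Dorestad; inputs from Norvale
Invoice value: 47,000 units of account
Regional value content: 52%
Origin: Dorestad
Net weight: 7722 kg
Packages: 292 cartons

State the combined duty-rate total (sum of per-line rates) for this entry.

Line A: paperboard → 6.2; coated → 6.2.2; in sheets → 6.2.2.1. Scheduled 6%. Dorestad agreement on 6.2.1.2: 6.2.2.1 not covered; Dorestad agreement on 6.2: not wholly obtained; Dorestad agreement on 6.2.1.1: 6.2.2.1 not covered. → 6%.
Line B: paperboard → 6.2; uncoated → 6.2.1; in rolls → 6.2.1.1. Scheduled 32%. Dorestad agreement on 6.2.1.2: 6.2.1.1 not covered; Dorestad agreement on 6.2: not wholly obtained; Dorestad agreement on 6.2.1.1: RVC < 55%. → 32%.
Line C: printing paper → 6.1; uncoated → 6.1.1; in rolls → 6.1.1.1. Scheduled 10%. Dorestad agreement on 6.2.1.2: 6.1.1.1 not covered; Dorestad agreement on 6.2: 6.1.1.1 not covered; Dorestad agreement on 6.2.1.1: 6.1.1.1 not covered. → 10%.
Sum: 6% + 32% + 10% = 48%.

48%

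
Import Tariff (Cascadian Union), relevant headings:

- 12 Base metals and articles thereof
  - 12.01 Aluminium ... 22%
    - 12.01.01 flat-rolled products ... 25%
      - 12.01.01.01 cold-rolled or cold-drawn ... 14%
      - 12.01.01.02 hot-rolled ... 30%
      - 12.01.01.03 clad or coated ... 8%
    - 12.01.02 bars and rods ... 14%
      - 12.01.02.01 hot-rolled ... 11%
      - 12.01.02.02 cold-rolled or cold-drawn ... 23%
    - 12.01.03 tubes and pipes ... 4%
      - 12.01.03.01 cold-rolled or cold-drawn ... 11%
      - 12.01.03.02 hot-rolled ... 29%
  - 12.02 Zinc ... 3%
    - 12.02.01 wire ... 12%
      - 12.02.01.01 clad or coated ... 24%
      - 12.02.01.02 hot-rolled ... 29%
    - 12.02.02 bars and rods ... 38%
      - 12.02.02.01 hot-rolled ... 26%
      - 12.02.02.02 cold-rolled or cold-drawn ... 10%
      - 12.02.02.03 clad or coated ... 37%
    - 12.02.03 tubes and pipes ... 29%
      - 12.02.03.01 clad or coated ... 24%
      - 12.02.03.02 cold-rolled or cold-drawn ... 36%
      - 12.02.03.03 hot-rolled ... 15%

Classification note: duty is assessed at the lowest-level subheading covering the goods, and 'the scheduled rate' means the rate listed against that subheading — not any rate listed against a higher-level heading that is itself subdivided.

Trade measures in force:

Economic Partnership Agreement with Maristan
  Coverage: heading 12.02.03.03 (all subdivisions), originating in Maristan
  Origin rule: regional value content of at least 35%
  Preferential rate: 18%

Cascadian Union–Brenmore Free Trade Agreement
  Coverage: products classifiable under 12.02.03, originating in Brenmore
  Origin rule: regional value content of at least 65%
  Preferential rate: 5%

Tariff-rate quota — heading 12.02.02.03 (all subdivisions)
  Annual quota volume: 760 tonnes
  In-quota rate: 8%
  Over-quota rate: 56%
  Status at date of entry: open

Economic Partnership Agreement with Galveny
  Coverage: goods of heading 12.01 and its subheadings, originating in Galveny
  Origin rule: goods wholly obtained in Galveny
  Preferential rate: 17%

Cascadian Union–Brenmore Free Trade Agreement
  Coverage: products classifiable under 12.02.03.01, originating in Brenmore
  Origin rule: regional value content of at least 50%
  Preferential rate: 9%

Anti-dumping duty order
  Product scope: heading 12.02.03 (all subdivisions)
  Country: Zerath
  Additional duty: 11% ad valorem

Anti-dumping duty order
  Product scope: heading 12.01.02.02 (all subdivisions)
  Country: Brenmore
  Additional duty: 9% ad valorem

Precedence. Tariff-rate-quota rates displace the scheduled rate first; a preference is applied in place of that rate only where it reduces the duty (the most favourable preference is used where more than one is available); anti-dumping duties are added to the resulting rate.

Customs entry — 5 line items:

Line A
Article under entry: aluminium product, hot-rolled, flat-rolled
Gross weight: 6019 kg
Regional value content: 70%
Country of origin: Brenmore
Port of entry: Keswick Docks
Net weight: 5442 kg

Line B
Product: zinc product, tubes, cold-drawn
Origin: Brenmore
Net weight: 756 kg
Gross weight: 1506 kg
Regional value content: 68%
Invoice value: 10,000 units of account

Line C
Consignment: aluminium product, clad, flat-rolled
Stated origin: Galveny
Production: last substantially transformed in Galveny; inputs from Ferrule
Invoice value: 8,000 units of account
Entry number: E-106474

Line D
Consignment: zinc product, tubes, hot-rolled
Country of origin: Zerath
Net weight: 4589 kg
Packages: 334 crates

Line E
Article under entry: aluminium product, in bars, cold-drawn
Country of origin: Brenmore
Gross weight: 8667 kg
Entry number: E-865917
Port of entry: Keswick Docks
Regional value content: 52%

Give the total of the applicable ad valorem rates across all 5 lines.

Line A: aluminium → 12.01; flat-rolled → 12.01.01; hot-rolled → 12.01.01.02. Scheduled 30%. Brenmore agreement on 12.02.03: 12.01.01.02 not covered; Brenmore agreement on 12.02.03.01: 12.01.01.02 not covered. → 30%.
Line B: zinc → 12.02; tubes → 12.02.03; cold-drawn → 12.02.03.02. Scheduled 36%. Brenmore agreement on 12.02.03: RVC ≥ 65% → 5% available; Brenmore agreement on 12.02.03.01: 12.02.03.02 not covered; preferential 5%. → 5%.
Line C: aluminium → 12.01; flat-rolled → 12.01.01; clad → 12.01.01.03. Scheduled 8%. Galveny agreement on 12.01: not wholly obtained. → 8%.
Line D: zinc → 12.02; tubes → 12.02.03; hot-rolled → 12.02.03.03. Scheduled 15%. anti-dumping (Zerath, 12.02.03): +11%; total 15% + 11% = 26%. → 26%.
Line E: aluminium → 12.01; in bars → 12.01.02; cold-drawn → 12.01.02.02. Scheduled 23%. Brenmore agreement on 12.02.03: 12.01.02.02 not covered; Brenmore agreement on 12.02.03.01: 12.01.02.02 not covered; anti-dumping (Brenmore, 12.01.02.02): +9%; total 23% + 9% = 32%. → 32%.
Sum: 30% + 5% + 8% + 26% + 32% = 101%.

101%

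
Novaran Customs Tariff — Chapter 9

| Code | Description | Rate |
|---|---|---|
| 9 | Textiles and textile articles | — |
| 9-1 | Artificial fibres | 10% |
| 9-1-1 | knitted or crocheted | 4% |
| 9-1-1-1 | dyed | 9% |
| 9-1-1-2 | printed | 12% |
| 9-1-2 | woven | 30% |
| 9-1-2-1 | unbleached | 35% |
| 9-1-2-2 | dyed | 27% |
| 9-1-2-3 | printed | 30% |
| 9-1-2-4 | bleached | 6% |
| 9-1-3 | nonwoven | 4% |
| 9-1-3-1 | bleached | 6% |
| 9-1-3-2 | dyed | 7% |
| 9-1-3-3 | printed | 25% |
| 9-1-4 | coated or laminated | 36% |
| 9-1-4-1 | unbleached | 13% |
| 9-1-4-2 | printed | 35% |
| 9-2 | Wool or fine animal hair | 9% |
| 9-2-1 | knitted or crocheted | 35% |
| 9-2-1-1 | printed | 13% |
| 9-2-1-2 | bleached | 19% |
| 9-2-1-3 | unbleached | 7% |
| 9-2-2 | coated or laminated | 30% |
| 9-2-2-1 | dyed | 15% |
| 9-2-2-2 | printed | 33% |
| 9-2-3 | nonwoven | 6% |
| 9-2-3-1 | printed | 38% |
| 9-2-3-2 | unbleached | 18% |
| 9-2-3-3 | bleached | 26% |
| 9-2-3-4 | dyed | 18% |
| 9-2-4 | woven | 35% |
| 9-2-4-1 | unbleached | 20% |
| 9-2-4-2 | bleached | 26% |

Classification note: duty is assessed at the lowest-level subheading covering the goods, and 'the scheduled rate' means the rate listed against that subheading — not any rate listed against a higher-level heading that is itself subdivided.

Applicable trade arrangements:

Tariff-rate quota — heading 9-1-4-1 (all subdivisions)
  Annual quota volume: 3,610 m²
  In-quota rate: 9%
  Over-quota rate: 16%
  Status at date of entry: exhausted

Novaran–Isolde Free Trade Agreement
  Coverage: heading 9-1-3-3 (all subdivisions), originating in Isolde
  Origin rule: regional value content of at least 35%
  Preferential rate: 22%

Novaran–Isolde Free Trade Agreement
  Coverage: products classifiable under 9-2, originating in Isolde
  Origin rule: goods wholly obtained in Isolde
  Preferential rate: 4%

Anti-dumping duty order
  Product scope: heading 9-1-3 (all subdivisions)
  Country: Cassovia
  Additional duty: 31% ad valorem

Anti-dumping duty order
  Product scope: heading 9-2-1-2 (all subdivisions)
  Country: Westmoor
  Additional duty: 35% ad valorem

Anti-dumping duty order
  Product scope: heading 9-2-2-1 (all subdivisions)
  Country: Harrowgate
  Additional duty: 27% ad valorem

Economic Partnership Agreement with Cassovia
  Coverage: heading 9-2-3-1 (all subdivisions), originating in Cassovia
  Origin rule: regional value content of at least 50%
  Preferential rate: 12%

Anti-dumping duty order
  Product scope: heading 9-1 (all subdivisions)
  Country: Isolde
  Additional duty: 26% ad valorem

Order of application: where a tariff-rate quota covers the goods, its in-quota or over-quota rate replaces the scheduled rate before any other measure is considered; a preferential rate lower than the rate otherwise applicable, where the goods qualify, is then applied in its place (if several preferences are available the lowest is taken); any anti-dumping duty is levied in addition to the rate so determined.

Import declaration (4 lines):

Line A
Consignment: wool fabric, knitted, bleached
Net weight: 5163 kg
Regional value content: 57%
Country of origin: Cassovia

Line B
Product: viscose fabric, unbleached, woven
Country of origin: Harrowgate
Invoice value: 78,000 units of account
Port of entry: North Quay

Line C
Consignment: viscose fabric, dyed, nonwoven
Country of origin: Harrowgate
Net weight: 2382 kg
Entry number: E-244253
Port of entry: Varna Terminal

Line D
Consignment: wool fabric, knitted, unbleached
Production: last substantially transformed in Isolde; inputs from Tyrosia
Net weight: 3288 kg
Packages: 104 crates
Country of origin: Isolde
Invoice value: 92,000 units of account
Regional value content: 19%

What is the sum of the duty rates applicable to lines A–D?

Line A: wool → 9-2; knitted → 9-2-1; bleached → 9-2-1-2. Scheduled 19%. Cassovia agreement on 9-2-3-1: 9-2-1-2 not covered. → 19%.
Line B: viscose → 9-1; woven → 9-1-2; unbleached → 9-1-2-1. Scheduled 35%. No special measure applies. → 35%.
Line C: viscose → 9-1; nonwoven → 9-1-3; dyed → 9-1-3-2. Scheduled 7%. No special measure applies. → 7%.
Line D: wool → 9-2; knitted → 9-2-1; unbleached → 9-2-1-3. Scheduled 7%. Isolde agreement on 9-1-3-3: 9-2-1-3 not covered; Isolde agreement on 9-2: not wholly obtained. → 7%.
Sum: 19% + 35% + 7% + 7% = 68%.

68%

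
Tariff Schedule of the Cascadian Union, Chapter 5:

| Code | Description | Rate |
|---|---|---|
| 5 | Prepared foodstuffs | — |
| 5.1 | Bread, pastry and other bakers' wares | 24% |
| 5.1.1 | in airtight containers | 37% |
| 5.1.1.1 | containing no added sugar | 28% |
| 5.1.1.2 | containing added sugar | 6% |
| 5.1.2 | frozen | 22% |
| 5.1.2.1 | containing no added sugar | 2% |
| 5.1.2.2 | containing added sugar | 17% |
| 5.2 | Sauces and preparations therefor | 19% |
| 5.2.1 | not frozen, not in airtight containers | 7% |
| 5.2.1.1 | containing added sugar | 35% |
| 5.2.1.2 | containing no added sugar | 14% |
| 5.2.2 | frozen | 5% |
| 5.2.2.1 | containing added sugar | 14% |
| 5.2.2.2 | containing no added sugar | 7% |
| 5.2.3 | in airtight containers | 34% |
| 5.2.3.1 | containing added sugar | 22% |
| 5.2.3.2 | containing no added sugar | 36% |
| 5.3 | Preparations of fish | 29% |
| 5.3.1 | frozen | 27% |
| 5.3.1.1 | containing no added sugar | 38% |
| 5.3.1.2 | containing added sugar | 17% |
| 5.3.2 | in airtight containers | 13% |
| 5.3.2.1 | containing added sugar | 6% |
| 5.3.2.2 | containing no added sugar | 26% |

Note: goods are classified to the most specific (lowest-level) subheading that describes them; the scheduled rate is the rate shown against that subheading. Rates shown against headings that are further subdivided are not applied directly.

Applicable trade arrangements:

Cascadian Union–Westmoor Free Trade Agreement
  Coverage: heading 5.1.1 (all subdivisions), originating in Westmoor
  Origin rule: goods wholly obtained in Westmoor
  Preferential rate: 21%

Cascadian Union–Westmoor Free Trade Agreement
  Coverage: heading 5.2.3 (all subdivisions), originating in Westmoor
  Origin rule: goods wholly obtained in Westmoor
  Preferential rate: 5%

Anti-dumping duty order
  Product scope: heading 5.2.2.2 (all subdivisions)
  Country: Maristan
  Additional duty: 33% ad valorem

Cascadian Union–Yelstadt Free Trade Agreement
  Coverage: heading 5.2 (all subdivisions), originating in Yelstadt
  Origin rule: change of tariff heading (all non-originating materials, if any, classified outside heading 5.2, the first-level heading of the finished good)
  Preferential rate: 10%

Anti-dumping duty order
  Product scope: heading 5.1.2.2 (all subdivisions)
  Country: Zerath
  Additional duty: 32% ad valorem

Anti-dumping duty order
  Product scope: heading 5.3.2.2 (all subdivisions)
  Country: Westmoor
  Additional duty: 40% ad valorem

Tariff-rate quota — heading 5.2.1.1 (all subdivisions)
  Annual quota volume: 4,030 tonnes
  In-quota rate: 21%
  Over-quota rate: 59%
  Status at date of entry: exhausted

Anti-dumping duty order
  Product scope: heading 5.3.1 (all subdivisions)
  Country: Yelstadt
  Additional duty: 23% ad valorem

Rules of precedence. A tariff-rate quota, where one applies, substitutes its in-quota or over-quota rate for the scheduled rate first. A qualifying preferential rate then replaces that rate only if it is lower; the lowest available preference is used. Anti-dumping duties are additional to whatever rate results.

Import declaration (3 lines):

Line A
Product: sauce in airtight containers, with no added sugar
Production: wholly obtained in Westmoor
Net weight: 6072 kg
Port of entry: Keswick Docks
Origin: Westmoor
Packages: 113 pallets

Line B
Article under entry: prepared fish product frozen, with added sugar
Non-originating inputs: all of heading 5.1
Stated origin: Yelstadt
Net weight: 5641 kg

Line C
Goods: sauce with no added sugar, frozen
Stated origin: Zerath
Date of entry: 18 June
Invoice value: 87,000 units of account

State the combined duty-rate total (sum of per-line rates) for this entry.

52%

Line A: sauce → 5.2; in airtight containers → 5.2.3; with no added sugar → 5.2.3.2. Scheduled 36%. Westmoor agreement on 5.1.1: 5.2.3.2 not covered; Westmoor agreement on 5.2.3: wholly obtained → 5% available; preferential 5%. → 5%.
Line B: prepared fish product → 5.3; frozen → 5.3.1; with added sugar → 5.3.1.2. Scheduled 17%. Yelstadt agreement on 5.2: 5.3.1.2 not covered; anti-dumping (Yelstadt, 5.3.1): +23%; total 17% + 23% = 40%. → 40%.
Line C: sauce → 5.2; frozen → 5.2.2; with no added sugar → 5.2.2.2. Scheduled 7%. No special measure applies. → 7%.
Sum: 5% + 40% + 7% = 52%.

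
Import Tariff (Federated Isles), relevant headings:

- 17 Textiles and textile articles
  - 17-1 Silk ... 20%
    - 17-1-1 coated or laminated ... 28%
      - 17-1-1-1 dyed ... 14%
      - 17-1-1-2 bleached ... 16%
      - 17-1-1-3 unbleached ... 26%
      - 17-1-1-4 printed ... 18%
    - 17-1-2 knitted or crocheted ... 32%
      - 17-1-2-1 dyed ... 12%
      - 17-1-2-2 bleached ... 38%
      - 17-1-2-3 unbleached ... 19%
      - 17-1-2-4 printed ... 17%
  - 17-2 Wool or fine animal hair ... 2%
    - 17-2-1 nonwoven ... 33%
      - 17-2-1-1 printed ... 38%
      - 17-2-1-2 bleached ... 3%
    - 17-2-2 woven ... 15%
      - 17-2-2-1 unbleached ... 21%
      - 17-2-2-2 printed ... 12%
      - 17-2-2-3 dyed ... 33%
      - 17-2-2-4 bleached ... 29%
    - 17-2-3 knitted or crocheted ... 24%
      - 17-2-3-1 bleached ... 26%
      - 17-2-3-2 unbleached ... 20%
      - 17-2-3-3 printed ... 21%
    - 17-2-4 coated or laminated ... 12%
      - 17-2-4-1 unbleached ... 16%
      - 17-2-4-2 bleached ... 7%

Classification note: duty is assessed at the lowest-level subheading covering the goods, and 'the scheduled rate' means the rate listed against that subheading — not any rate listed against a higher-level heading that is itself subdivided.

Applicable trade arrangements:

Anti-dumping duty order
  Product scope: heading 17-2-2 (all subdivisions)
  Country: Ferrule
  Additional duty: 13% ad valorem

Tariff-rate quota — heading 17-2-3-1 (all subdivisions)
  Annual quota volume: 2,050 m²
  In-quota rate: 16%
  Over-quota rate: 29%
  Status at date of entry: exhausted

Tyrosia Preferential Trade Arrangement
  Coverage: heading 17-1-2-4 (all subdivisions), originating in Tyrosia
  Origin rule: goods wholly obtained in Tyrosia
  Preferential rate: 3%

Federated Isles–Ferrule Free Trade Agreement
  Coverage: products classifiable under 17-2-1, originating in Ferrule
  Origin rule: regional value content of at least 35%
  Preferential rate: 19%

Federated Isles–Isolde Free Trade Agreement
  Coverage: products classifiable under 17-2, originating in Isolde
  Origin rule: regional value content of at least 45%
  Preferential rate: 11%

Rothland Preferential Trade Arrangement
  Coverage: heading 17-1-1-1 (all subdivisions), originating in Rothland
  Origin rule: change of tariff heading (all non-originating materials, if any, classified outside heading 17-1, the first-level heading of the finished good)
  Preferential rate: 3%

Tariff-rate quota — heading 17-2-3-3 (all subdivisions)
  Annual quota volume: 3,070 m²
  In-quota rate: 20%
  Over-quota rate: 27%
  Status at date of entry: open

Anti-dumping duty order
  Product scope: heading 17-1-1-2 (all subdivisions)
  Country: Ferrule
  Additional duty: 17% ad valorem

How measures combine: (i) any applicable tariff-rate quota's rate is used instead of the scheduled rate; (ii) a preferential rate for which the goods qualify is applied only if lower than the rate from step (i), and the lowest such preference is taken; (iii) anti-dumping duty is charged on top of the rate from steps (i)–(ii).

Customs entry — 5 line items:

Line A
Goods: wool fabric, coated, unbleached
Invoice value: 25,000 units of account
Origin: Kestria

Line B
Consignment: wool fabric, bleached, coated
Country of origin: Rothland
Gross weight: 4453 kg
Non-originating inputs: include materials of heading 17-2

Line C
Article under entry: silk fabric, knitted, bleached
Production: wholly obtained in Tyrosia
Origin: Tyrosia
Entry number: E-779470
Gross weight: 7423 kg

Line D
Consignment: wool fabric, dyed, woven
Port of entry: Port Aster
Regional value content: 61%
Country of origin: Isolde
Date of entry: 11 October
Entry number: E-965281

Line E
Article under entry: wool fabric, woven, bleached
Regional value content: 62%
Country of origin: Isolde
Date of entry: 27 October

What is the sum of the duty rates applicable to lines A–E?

Line A: wool → 17-2; coated → 17-2-4; unbleached → 17-2-4-1. Scheduled 16%. No special measure applies. → 16%.
Line B: wool → 17-2; coated → 17-2-4; bleached → 17-2-4-2. Scheduled 7%. Rothland agreement on 17-1-1-1: 17-2-4-2 not covered. → 7%.
Line C: silk → 17-1; knitted → 17-1-2; bleached → 17-1-2-2. Scheduled 38%. Tyrosia agreement on 17-1-2-4: 17-1-2-2 not covered. → 38%.
Line D: wool → 17-2; woven → 17-2-2; dyed → 17-2-2-3. Scheduled 33%. Isolde agreement on 17-2: RVC ≥ 45% → 11% available; preferential 11%. → 11%.
Line E: wool → 17-2; woven → 17-2-2; bleached → 17-2-2-4. Scheduled 29%. Isolde agreement on 17-2: RVC ≥ 45% → 11% available; preferential 11%. → 11%.
Sum: 16% + 7% + 38% + 11% + 11% = 83%.

83%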